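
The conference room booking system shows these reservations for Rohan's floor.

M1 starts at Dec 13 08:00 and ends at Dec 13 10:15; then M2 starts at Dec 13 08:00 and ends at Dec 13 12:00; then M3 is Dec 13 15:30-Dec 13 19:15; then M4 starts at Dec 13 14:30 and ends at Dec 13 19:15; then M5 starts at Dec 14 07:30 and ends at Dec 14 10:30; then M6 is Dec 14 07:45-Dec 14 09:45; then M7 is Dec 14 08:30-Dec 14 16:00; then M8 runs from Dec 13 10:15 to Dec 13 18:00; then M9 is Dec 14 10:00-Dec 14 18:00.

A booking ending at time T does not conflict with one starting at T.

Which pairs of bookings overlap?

M1 & M2, M2 & M8, M3 & M4, M3 & M8, M4 & M8, M5 & M6, M5 & M7, M5 & M9, M6 & M7, M7 & M9

Sorted by start: M1, M2, M8, M4, M3, M5, M6, M7, M9.
M2 starts before M1 ends → M1 and M2 overlap.
M8 starts exactly when M1 ends (back-to-back, no overlap), so M1 has no further overlaps.
M8 starts before M2 ends → M2 and M8 overlap.
M4 starts after M2 ends, so M2 has no further overlaps.
M4 starts before M8 ends → M8 and M4 overlap.
M3 starts before M8 ends → M8 and M3 overlap.
M5 starts after M8 ends, so M8 has no further overlaps.
M3 starts before M4 ends → M4 and M3 overlap.
M5 starts after M4 ends, so M4 has no further overlaps.
M5 starts after M3 ends, so M3 has no further overlaps.
M6 starts before M5 ends → M5 and M6 overlap.
M7 starts before M5 ends → M5 and M7 overlap.
M9 starts before M5 ends → M5 and M9 overlap.
M7 starts before M6 ends → M6 and M7 overlap.
M9 starts after M6 ends.
M9 starts before M7 ends → M7 and M9 overlap.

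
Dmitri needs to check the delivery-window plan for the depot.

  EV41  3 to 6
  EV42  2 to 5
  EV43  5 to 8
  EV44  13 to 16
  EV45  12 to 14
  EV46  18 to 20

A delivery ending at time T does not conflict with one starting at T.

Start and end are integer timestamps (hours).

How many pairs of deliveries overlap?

3

Two intervals overlap when each starts before the other ends.
Sorted by start: EV42, EV41, EV43, EV45, EV44, EV46.
EV41 starts before EV42 ends → EV42 and EV41 overlap.
EV43 starts exactly when EV42 ends (back-to-back, no overlap); EV42 is clear from here.
EV43 starts before EV41 ends → EV41 and EV43 overlap.
EV45 starts after EV41 ends; EV41 is clear from here.
EV45 starts after EV43 ends; EV43 is clear from here.
EV44 starts before EV45 ends → EV45 and EV44 overlap.
EV46 starts after EV45 ends.
EV46 starts after EV44 ends.
Overlapping pairs: EV41 & EV42, EV41 & EV43, EV44 & EV45 — 3 in total.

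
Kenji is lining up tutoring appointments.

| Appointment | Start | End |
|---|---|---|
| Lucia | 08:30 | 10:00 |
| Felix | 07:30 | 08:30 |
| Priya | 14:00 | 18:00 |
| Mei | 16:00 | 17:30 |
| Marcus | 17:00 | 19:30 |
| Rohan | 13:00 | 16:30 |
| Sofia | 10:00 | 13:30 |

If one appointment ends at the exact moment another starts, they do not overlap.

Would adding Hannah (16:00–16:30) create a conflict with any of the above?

Felix: ends 08:30 at or before Hannah starts 16:00 → clear.
Lucia: ends 10:00 at or before Hannah starts 16:00 → clear.
Sofia: ends 13:30 at or before Hannah starts 16:00 → clear.
Rohan: starts 13:00 before Hannah ends 16:30, and ends 16:30 after Hannah starts 16:00 → overlap.
Priya: starts 14:00 before Hannah ends 16:30, and ends 18:00 after Hannah starts 16:00 → overlap.
Mei: starts 16:00 before Hannah ends 16:30, and ends 17:30 after Hannah starts 16:00 → overlap.
Marcus: starts 17:00 at or after Hannah ends 16:30 → clear.
Hannah overlaps Priya, Mei, Rohan.

Yes — it overlaps Mei, Priya, Rohan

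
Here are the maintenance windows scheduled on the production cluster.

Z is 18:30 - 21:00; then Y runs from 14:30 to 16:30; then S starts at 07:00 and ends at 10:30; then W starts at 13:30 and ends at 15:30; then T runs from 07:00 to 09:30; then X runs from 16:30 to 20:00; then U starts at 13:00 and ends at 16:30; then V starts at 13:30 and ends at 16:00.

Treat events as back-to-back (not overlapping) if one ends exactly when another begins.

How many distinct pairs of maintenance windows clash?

8

Check each pair: they overlap iff neither finishes before the other starts.
Sorted by start: S, T, U, V, W, Y, X, Z.
T starts before S ends → S and T overlap.
U starts after S ends — done with S.
U starts after T ends — done with T.
V starts before U ends → U and V overlap.
W starts before U ends → U and W overlap.
Y starts before U ends → U and Y overlap.
X starts exactly when U ends (back-to-back, no overlap) — done with U.
W starts before V ends → V and W overlap.
Y starts before V ends → V and Y overlap.
X starts after V ends — done with V.
Y starts before W ends → W and Y overlap.
X starts after W ends — done with W.
X starts exactly when Y ends (back-to-back, no overlap) — done with Y.
Z starts before X ends → X and Z overlap.
Overlapping pairs: S & T, U & V, U & W, U & Y, V & W, V & Y, W & Y, X & Z — 8 in total.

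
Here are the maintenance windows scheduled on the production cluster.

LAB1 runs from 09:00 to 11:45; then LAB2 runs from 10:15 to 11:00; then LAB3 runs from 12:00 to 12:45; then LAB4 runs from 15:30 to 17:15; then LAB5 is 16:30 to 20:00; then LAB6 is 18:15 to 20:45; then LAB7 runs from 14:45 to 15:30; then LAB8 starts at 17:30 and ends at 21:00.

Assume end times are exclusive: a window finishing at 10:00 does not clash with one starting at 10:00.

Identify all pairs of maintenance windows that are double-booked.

Sorted by start: LAB1, LAB2, LAB3, LAB7, LAB4, LAB5, LAB8, LAB6.
LAB2 starts before LAB1 ends → LAB1 and LAB2 overlap.
LAB3 starts after LAB1 ends, so nothing later overlaps LAB1 either.
LAB3 starts after LAB2 ends, so nothing later overlaps LAB2 either.
LAB7 starts after LAB3 ends, so nothing later overlaps LAB3 either.
LAB4 starts exactly when LAB7 ends (back-to-back, no overlap), so nothing later overlaps LAB7 either.
LAB5 starts before LAB4 ends → LAB4 and LAB5 overlap.
LAB8 starts after LAB4 ends, so nothing later overlaps LAB4 either.
LAB8 starts before LAB5 ends → LAB5 and LAB8 overlap.
LAB6 starts before LAB5 ends → LAB5 and LAB6 overlap.
LAB6 starts before LAB8 ends → LAB8 and LAB6 overlap.

LAB1 & LAB2, LAB4 & LAB5, LAB5 & LAB6, LAB5 & LAB8, LAB6 & LAB8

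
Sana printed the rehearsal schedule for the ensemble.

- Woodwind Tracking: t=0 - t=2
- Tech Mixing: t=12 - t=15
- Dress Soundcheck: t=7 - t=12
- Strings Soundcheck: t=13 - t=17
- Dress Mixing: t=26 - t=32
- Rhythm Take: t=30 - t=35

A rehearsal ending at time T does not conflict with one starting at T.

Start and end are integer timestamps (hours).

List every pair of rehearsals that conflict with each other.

Sorted by start: Woodwind Tracking, Dress Soundcheck, Tech Mixing, Strings Soundcheck, Dress Mixing, Rhythm Take.
Dress Soundcheck starts after Woodwind Tracking ends, so Woodwind Tracking has no further overlaps.
Tech Mixing starts exactly when Dress Soundcheck ends (back-to-back, no overlap), so Dress Soundcheck has no further overlaps.
Strings Soundcheck starts before Tech Mixing ends → Tech Mixing and Strings Soundcheck overlap.
Dress Mixing starts after Tech Mixing ends, so Tech Mixing has no further overlaps.
Dress Mixing starts after Strings Soundcheck ends, so Strings Soundcheck has no further overlaps.
Rhythm Take starts before Dress Mixing ends → Dress Mixing and Rhythm Take overlap.

Dress Mixing & Rhythm Take, Strings Soundcheck & Tech Mixing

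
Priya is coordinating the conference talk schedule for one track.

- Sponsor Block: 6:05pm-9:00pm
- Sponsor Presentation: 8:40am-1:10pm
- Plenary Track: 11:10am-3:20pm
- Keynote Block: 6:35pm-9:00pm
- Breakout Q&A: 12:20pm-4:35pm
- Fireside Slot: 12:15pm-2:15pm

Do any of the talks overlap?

Check each pair: they overlap iff neither finishes before the other starts.
Sorted by start: Sponsor Presentation, Plenary Track, Fireside Slot, Breakout Q&A, Sponsor Block, Keynote Block.
Plenary Track starts before Sponsor Presentation ends → Sponsor Presentation and Plenary Track overlap.
That's a conflict, so the schedule is not conflict-free.

Yes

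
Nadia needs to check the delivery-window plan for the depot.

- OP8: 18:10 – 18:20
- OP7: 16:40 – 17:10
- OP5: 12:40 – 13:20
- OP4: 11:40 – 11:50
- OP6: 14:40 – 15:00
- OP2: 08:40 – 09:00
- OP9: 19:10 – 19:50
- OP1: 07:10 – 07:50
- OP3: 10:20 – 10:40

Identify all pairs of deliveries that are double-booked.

Sorted by start: OP1, OP2, OP3, OP4, OP5, OP6, OP7, OP8, OP9.
OP2 starts after OP1 ends — done with OP1.
OP3 starts after OP2 ends — done with OP2.
OP4 starts after OP3 ends — done with OP3.
OP5 starts after OP4 ends — done with OP4.
OP6 starts after OP5 ends — done with OP5.
OP7 starts after OP6 ends — done with OP6.
OP8 starts after OP7 ends — done with OP7.
OP9 starts after OP8 ends.

no conflicts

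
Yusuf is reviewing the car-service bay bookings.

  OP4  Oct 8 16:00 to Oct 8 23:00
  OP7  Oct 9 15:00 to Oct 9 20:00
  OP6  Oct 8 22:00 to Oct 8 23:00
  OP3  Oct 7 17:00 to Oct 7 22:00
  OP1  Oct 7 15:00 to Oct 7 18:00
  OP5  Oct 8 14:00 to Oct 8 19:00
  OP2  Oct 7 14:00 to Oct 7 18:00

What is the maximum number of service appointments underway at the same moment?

Sweep the timeline, counting +1 at each start and −1 at each end (ends before starts at a tie):
Oct 7 14:00 start OP2 → 1
Oct 7 15:00 start OP1 → 2
Oct 7 17:00 start OP3 → 3
Oct 7 18:00 end OP1 → 2
Oct 7 18:00 end OP2 → 1
Oct 7 22:00 end OP3 → 0
Oct 8 14:00 start OP5 → 1
Oct 8 16:00 start OP4 → 2
Oct 8 19:00 end OP5 → 1
Oct 8 22:00 start OP6 → 2
Oct 8 23:00 end OP4 → 1
Oct 8 23:00 end OP6 → 0
Oct 9 15:00 start OP7 → 1
Oct 9 20:00 end OP7 → 0
Peak is 3, at Oct 7 17:00 (OP1, OP2, OP3).

3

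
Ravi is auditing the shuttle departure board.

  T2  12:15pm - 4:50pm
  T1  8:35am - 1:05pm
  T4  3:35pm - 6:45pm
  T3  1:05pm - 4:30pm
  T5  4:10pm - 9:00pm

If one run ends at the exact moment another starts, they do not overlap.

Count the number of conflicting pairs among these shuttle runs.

Sorted by start: T1, T2, T3, T4, T5.
T2 starts before T1 ends → T1 and T2 overlap.
T3 starts exactly when T1 ends (back-to-back, no overlap), so nothing later overlaps T1 either.
T3 starts before T2 ends → T2 and T3 overlap.
T4 starts before T2 ends → T2 and T4 overlap.
T5 starts before T2 ends → T2 and T5 overlap.
T4 starts before T3 ends → T3 and T4 overlap.
T5 starts before T3 ends → T3 and T5 overlap.
T5 starts before T4 ends → T4 and T5 overlap.
Overlapping pairs: T1 & T2, T2 & T3, T2 & T4, T2 & T5, T3 & T4, T3 & T5, T4 & T5 — 7 in total.

7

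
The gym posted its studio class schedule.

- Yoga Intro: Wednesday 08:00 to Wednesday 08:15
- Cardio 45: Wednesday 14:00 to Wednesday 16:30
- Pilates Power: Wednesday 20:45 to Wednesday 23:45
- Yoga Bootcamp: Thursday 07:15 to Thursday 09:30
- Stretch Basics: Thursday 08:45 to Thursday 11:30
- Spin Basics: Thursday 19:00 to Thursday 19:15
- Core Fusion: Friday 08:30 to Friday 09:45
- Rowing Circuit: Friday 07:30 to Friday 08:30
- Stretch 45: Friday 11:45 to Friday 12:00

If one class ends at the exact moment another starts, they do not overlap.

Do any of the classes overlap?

Sorted by start: Yoga Intro, Cardio 45, Pilates Power, Yoga Bootcamp, Stretch Basics, Spin Basics, Rowing Circuit, Core Fusion, Stretch 45.
Cardio 45 starts after Yoga Intro ends, so Yoga Intro has no further overlaps.
Pilates Power starts after Cardio 45 ends, so Cardio 45 has no further overlaps.
Yoga Bootcamp starts after Pilates Power ends, so Pilates Power has no further overlaps.
Stretch Basics starts before Yoga Bootcamp ends → Yoga Bootcamp and Stretch Basics overlap.
That's a conflict, so the schedule is not conflict-free.

Yes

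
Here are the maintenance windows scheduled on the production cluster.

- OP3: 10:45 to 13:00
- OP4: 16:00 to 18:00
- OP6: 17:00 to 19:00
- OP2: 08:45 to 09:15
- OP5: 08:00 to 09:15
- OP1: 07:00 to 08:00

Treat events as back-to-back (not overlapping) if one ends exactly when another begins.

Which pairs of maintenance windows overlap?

Sorted by start: OP1, OP5, OP2, OP3, OP4, OP6.
OP5 starts exactly when OP1 ends (back-to-back, no overlap), so OP1 has no further overlaps.
OP2 starts before OP5 ends → OP5 and OP2 overlap.
OP3 starts after OP5 ends, so OP5 has no further overlaps.
OP3 starts after OP2 ends, so OP2 has no further overlaps.
OP4 starts after OP3 ends, so OP3 has no further overlaps.
OP6 starts before OP4 ends → OP4 and OP6 overlap.

OP2 & OP5, OP4 & OP6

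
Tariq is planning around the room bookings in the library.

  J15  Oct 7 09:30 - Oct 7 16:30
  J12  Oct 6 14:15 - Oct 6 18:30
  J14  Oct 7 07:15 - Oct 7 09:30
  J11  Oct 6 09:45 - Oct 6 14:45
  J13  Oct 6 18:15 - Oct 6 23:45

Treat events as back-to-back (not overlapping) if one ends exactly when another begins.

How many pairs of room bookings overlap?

2

Sorted by start: J11, J12, J13, J14, J15.
J12 starts before J11 ends → J11 and J12 overlap.
J13 starts after J11 ends, so nothing later overlaps J11 either.
J13 starts before J12 ends → J12 and J13 overlap.
J14 starts after J12 ends, so nothing later overlaps J12 either.
J14 starts after J13 ends, so nothing later overlaps J13 either.
J15 starts exactly when J14 ends (back-to-back, no overlap).
Overlapping pairs: J11 & J12, J12 & J13 — 2 in total.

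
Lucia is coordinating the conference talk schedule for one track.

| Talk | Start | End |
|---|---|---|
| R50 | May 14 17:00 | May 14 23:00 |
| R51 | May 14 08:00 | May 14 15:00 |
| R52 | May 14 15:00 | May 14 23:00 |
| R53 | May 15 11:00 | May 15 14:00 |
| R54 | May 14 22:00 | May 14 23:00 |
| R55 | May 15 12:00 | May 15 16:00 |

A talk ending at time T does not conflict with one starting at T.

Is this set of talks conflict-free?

No

Sorted by start: R51, R52, R50, R54, R53, R55.
R52 starts exactly when R51 ends (back-to-back, no overlap) — done with R51.
R50 starts before R52 ends → R52 and R50 overlap.
That's a conflict, so the schedule is not conflict-free.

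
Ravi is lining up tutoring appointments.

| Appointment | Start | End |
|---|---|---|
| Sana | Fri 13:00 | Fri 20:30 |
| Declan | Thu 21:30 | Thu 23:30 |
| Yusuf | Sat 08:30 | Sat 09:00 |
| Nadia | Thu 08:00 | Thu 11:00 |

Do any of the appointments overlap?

No

Check each pair: they overlap iff neither finishes before the other starts.
Sorted by start: Nadia, Declan, Sana, Yusuf.
Declan starts after Nadia ends; Nadia is clear from here.
Sana starts after Declan ends; Declan is clear from here.
Yusuf starts after Sana ends.
Every pair is clear; the schedule has no overlaps.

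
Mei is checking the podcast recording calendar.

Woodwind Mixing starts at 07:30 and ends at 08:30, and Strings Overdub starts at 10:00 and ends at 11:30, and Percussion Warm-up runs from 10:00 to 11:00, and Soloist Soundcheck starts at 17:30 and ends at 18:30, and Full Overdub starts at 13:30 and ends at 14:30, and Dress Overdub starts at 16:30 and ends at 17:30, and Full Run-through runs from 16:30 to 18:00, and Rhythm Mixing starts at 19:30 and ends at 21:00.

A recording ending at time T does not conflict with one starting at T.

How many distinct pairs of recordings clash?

Sorted by start: Woodwind Mixing, Strings Overdub, Percussion Warm-up, Full Overdub, Dress Overdub, Full Run-through, Soloist Soundcheck, Rhythm Mixing.
Strings Overdub starts after Woodwind Mixing ends; Woodwind Mixing is clear from here.
Percussion Warm-up starts before Strings Overdub ends → Strings Overdub and Percussion Warm-up overlap.
Full Overdub starts after Strings Overdub ends; Strings Overdub is clear from here.
Full Overdub starts after Percussion Warm-up ends; Percussion Warm-up is clear from here.
Dress Overdub starts after Full Overdub ends; Full Overdub is clear from here.
Full Run-through starts before Dress Overdub ends → Dress Overdub and Full Run-through overlap.
Soloist Soundcheck starts exactly when Dress Overdub ends (back-to-back, no overlap); Dress Overdub is clear from here.
Soloist Soundcheck starts before Full Run-through ends → Full Run-through and Soloist Soundcheck overlap.
Rhythm Mixing starts after Full Run-through ends.
Rhythm Mixing starts after Soloist Soundcheck ends.
Overlapping pairs: Dress Overdub & Full Run-through, Full Run-through & Soloist Soundcheck, Percussion Warm-up & Strings Overdub — 3 in total.

3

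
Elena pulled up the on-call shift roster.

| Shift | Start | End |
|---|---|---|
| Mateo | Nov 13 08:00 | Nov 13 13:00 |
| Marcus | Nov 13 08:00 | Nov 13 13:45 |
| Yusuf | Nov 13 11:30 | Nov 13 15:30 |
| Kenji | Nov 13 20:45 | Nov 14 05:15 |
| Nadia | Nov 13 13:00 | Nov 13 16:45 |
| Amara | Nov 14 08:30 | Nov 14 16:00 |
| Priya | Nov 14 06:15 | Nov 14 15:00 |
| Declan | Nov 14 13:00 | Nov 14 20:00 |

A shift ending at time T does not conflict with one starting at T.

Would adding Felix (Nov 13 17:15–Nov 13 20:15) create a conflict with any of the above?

No — it doesn't clash with anything

Mateo: ends Nov 13 13:00 at or before Felix starts Nov 13 17:15 → clear.
Marcus: ends Nov 13 13:45 at or before Felix starts Nov 13 17:15 → clear.
Yusuf: ends Nov 13 15:30 at or before Felix starts Nov 13 17:15 → clear.
Nadia: ends Nov 13 16:45 at or before Felix starts Nov 13 17:15 → clear.
Kenji: starts Nov 13 20:45 at or after Felix ends Nov 13 20:15 → clear.
Priya: starts Nov 14 06:15 at or after Felix ends Nov 13 20:15 → clear.
Amara: starts Nov 14 08:30 at or after Felix ends Nov 13 20:15 → clear.
Declan: starts Nov 14 13:00 at or after Felix ends Nov 13 20:15 → clear.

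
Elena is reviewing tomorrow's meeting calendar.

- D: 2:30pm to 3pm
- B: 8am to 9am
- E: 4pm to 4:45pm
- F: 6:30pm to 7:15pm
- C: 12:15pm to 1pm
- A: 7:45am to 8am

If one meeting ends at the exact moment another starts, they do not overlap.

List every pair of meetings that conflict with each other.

Two intervals overlap when each starts before the other ends.
Sorted by start: A, B, C, D, E, F.
B starts exactly when A ends (back-to-back, no overlap), so A has no further overlaps.
C starts after B ends, so B has no further overlaps.
D starts after C ends, so C has no further overlaps.
E starts after D ends, so D has no further overlaps.
F starts after E ends.

no overlapping pairs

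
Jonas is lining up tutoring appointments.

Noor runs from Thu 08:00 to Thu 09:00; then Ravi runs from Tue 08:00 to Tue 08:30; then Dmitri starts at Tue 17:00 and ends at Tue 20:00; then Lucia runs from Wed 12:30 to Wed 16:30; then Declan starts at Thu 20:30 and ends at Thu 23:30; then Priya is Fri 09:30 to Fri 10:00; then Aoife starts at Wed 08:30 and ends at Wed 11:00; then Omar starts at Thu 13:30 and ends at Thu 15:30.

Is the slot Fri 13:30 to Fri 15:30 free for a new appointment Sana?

Yes — the slot is free

Ravi: ends Tue 08:30 at or before Sana starts Fri 13:30 → clear.
Dmitri: ends Tue 20:00 at or before Sana starts Fri 13:30 → clear.
Aoife: ends Wed 11:00 at or before Sana starts Fri 13:30 → clear.
Lucia: ends Wed 16:30 at or before Sana starts Fri 13:30 → clear.
Noor: ends Thu 09:00 at or before Sana starts Fri 13:30 → clear.
Omar: ends Thu 15:30 at or before Sana starts Fri 13:30 → clear.
Declan: ends Thu 23:30 at or before Sana starts Fri 13:30 → clear.
Priya: ends Fri 10:00 at or before Sana starts Fri 13:30 → clear.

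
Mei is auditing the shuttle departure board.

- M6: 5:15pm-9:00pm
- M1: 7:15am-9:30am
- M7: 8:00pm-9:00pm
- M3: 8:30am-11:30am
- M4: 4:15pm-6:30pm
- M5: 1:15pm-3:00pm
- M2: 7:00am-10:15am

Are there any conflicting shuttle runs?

Sorted by start: M2, M1, M3, M5, M4, M6, M7.
M1 starts before M2 ends → M2 and M1 overlap.
That's a conflict, so the schedule is not conflict-free.

Yes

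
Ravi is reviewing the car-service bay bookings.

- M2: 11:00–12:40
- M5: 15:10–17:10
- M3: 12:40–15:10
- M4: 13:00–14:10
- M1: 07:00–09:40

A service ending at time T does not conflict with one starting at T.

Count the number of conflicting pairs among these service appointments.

Sorted by start: M1, M2, M3, M4, M5.
M2 starts after M1 ends, so M1 has no further overlaps.
M3 starts exactly when M2 ends (back-to-back, no overlap), so M2 has no further overlaps.
M4 starts before M3 ends → M3 and M4 overlap.
M5 starts exactly when M3 ends (back-to-back, no overlap).
M5 starts after M4 ends.
Overlapping pairs: M3 & M4 — 1 in total.

1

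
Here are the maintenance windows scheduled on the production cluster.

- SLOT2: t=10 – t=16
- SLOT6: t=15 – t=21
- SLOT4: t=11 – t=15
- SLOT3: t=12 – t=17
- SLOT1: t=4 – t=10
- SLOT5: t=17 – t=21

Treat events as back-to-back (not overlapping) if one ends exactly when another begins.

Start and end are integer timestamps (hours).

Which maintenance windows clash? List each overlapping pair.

SLOT2 & SLOT3, SLOT2 & SLOT4, SLOT2 & SLOT6, SLOT3 & SLOT4, SLOT3 & SLOT6, SLOT5 & SLOT6

Check each pair: they overlap iff neither finishes before the other starts.
Sorted by start: SLOT1, SLOT2, SLOT4, SLOT3, SLOT6, SLOT5.
SLOT2 starts exactly when SLOT1 ends (back-to-back, no overlap); SLOT1 is clear from here.
SLOT4 starts before SLOT2 ends → SLOT2 and SLOT4 overlap.
SLOT3 starts before SLOT2 ends → SLOT2 and SLOT3 overlap.
SLOT6 starts before SLOT2 ends → SLOT2 and SLOT6 overlap.
SLOT5 starts after SLOT2 ends.
SLOT3 starts before SLOT4 ends → SLOT4 and SLOT3 overlap.
SLOT6 starts exactly when SLOT4 ends (back-to-back, no overlap); SLOT4 is clear from here.
SLOT6 starts before SLOT3 ends → SLOT3 and SLOT6 overlap.
SLOT5 starts exactly when SLOT3 ends (back-to-back, no overlap).
SLOT5 starts before SLOT6 ends → SLOT6 and SLOT5 overlap.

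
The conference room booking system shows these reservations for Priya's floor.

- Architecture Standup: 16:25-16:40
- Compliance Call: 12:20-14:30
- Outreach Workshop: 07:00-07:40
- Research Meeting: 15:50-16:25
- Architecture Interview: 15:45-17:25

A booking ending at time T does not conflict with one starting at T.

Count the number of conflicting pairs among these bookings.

Sorted by start: Outreach Workshop, Compliance Call, Architecture Interview, Research Meeting, Architecture Standup.
Compliance Call starts after Outreach Workshop ends, so Outreach Workshop has no further overlaps.
Architecture Interview starts after Compliance Call ends, so Compliance Call has no further overlaps.
Research Meeting starts before Architecture Interview ends → Architecture Interview and Research Meeting overlap.
Architecture Standup starts before Architecture Interview ends → Architecture Interview and Architecture Standup overlap.
Architecture Standup starts exactly when Research Meeting ends (back-to-back, no overlap).
Overlapping pairs: Architecture Interview & Architecture Standup, Architecture Interview & Research Meeting — 2 in total.

2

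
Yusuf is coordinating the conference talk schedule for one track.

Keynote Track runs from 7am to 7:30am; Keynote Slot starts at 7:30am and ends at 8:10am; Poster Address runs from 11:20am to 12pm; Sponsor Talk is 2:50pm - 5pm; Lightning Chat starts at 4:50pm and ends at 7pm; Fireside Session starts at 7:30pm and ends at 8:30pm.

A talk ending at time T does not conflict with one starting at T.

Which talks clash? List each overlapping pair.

Lightning Chat & Sponsor Talk

Sorted by start: Keynote Track, Keynote Slot, Poster Address, Sponsor Talk, Lightning Chat, Fireside Session.
Keynote Slot starts exactly when Keynote Track ends (back-to-back, no overlap) — done with Keynote Track.
Poster Address starts after Keynote Slot ends — done with Keynote Slot.
Sponsor Talk starts after Poster Address ends — done with Poster Address.
Lightning Chat starts before Sponsor Talk ends → Sponsor Talk and Lightning Chat overlap.
Fireside Session starts after Sponsor Talk ends.
Fireside Session starts after Lightning Chat ends.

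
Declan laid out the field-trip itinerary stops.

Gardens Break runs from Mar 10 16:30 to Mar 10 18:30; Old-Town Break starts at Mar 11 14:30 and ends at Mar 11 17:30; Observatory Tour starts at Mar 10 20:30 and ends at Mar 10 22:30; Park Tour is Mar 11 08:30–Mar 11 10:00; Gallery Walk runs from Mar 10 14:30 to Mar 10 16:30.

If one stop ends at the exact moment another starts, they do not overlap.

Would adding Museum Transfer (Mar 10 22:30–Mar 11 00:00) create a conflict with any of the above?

No — it doesn't clash with anything

Gallery Walk: ends Mar 10 16:30 at or before Museum Transfer starts Mar 10 22:30 → clear.
Gardens Break: ends Mar 10 18:30 at or before Museum Transfer starts Mar 10 22:30 → clear.
Observatory Tour: ends Mar 10 22:30 at or before Museum Transfer starts Mar 10 22:30 → clear.
Park Tour: starts Mar 11 08:30 at or after Museum Transfer ends Mar 11 00:00 → clear.
Old-Town Break: starts Mar 11 14:30 at or after Museum Transfer ends Mar 11 00:00 → clear.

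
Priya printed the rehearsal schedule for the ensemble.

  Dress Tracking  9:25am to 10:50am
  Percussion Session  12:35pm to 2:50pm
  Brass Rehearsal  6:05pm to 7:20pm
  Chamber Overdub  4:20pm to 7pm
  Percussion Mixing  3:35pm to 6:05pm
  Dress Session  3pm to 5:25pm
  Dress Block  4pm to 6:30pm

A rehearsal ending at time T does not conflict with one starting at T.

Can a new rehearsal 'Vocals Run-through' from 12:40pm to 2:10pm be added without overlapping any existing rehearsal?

Dress Tracking: ends 10:50am at or before Vocals Run-through starts 12:40pm → clear.
Percussion Session: starts 12:35pm before Vocals Run-through ends 2:10pm, and ends 2:50pm after Vocals Run-through starts 12:40pm → overlap.
Dress Session: starts 3pm at or after Vocals Run-through ends 2:10pm → clear.
Percussion Mixing: starts 3:35pm at or after Vocals Run-through ends 2:10pm → clear.
Dress Block: starts 4pm at or after Vocals Run-through ends 2:10pm → clear.
Chamber Overdub: starts 4:20pm at or after Vocals Run-through ends 2:10pm → clear.
Brass Rehearsal: starts 6:05pm at or after Vocals Run-through ends 2:10pm → clear.
Vocals Run-through overlaps Percussion Session.

No — it overlaps Percussion Session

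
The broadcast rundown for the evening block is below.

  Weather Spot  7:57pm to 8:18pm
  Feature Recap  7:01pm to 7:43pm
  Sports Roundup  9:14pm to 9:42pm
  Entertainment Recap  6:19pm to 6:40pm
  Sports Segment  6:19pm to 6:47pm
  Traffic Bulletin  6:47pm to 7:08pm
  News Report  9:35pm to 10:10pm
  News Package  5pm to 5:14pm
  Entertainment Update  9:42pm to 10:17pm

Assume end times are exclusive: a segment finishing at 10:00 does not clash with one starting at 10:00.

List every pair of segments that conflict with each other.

Entertainment Recap & Sports Segment, Entertainment Update & News Report, Feature Recap & Traffic Bulletin, News Report & Sports Roundup

Sorted by start: News Package, Sports Segment, Entertainment Recap, Traffic Bulletin, Feature Recap, Weather Spot, Sports Roundup, News Report, Entertainment Update.
Sports Segment starts after News Package ends — done with News Package.
Entertainment Recap starts before Sports Segment ends → Sports Segment and Entertainment Recap overlap.
Traffic Bulletin starts exactly when Sports Segment ends (back-to-back, no overlap) — done with Sports Segment.
Traffic Bulletin starts after Entertainment Recap ends — done with Entertainment Recap.
Feature Recap starts before Traffic Bulletin ends → Traffic Bulletin and Feature Recap overlap.
Weather Spot starts after Traffic Bulletin ends — done with Traffic Bulletin.
Weather Spot starts after Feature Recap ends — done with Feature Recap.
Sports Roundup starts after Weather Spot ends — done with Weather Spot.
News Report starts before Sports Roundup ends → Sports Roundup and News Report overlap.
Entertainment Update starts exactly when Sports Roundup ends (back-to-back, no overlap).
Entertainment Update starts before News Report ends → News Report and Entertainment Update overlap.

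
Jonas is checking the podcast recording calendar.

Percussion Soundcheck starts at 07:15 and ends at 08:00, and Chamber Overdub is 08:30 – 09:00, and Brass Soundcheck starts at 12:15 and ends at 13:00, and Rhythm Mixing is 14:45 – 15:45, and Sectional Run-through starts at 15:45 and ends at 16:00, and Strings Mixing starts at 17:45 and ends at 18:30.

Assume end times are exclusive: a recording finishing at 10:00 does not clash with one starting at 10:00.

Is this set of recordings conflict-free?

Yes

Sorted by start: Percussion Soundcheck, Chamber Overdub, Brass Soundcheck, Rhythm Mixing, Sectional Run-through, Strings Mixing.
Chamber Overdub starts after Percussion Soundcheck ends; Percussion Soundcheck is clear from here.
Brass Soundcheck starts after Chamber Overdub ends; Chamber Overdub is clear from here.
Rhythm Mixing starts after Brass Soundcheck ends; Brass Soundcheck is clear from here.
Sectional Run-through starts exactly when Rhythm Mixing ends (back-to-back, no overlap); Rhythm Mixing is clear from here.
Strings Mixing starts after Sectional Run-through ends.
Every pair is clear; the schedule has no overlaps.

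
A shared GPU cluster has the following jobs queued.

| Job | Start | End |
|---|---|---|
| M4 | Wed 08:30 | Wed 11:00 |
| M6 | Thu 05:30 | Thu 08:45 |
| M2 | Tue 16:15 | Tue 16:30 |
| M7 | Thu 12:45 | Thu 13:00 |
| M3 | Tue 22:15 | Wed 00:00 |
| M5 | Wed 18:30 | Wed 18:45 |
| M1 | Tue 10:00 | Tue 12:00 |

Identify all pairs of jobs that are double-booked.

no overlapping pairs

Sorted by start: M1, M2, M3, M4, M5, M6, M7.
M2 starts after M1 ends, so nothing later overlaps M1 either.
M3 starts after M2 ends, so nothing later overlaps M2 either.
M4 starts after M3 ends, so nothing later overlaps M3 either.
M5 starts after M4 ends, so nothing later overlaps M4 either.
M6 starts after M5 ends, so nothing later overlaps M5 either.
M7 starts after M6 ends.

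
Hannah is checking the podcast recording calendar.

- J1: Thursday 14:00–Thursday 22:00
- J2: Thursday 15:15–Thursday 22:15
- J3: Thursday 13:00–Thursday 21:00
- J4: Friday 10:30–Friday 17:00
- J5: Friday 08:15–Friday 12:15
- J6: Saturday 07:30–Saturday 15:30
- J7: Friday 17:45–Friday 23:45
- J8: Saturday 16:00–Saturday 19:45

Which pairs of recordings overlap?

J1 & J2, J1 & J3, J2 & J3, J4 & J5

Sorted by start: J3, J1, J2, J5, J4, J7, J6, J8.
J1 starts before J3 ends → J3 and J1 overlap.
J2 starts before J3 ends → J3 and J2 overlap.
J5 starts after J3 ends; J3 is clear from here.
J2 starts before J1 ends → J1 and J2 overlap.
J5 starts after J1 ends; J1 is clear from here.
J5 starts after J2 ends; J2 is clear from here.
J4 starts before J5 ends → J5 and J4 overlap.
J7 starts after J5 ends; J5 is clear from here.
J7 starts after J4 ends; J4 is clear from here.
J6 starts after J7 ends; J7 is clear from here.
J8 starts after J6 ends.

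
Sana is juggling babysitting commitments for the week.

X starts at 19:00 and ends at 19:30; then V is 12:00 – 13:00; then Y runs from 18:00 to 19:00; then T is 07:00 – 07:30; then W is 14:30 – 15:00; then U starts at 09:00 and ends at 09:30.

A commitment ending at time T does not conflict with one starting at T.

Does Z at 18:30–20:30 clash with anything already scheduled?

T: ends 07:30 at or before Z starts 18:30 → clear.
U: ends 09:30 at or before Z starts 18:30 → clear.
V: ends 13:00 at or before Z starts 18:30 → clear.
W: ends 15:00 at or before Z starts 18:30 → clear.
Y: starts 18:00 before Z ends 20:30, and ends 19:00 after Z starts 18:30 → overlap.
X: starts 19:00 before Z ends 20:30, and ends 19:30 after Z starts 18:30 → overlap.
Z overlaps X, Y.

Yes — it overlaps X, Y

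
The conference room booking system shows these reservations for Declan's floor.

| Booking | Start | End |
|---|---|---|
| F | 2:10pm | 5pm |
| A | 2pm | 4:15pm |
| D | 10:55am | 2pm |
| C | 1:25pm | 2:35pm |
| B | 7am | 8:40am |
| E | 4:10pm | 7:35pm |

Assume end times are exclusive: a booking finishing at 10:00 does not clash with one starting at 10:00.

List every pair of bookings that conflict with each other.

A & C, A & E, A & F, C & D, C & F, E & F

Sorted by start: B, D, C, A, F, E.
D starts after B ends, so nothing later overlaps B either.
C starts before D ends → D and C overlap.
A starts exactly when D ends (back-to-back, no overlap), so nothing later overlaps D either.
A starts before C ends → C and A overlap.
F starts before C ends → C and F overlap.
E starts after C ends.
F starts before A ends → A and F overlap.
E starts before A ends → A and E overlap.
E starts before F ends → F and E overlap.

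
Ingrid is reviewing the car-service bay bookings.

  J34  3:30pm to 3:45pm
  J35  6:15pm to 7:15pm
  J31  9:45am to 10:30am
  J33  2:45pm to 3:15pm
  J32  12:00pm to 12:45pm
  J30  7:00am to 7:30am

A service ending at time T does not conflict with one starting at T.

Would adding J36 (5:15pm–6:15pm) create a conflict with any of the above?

No — it doesn't clash with anything

J30: ends 7:30am at or before J36 starts 5:15pm → clear.
J31: ends 10:30am at or before J36 starts 5:15pm → clear.
J32: ends 12:45pm at or before J36 starts 5:15pm → clear.
J33: ends 3:15pm at or before J36 starts 5:15pm → clear.
J34: ends 3:45pm at or before J36 starts 5:15pm → clear.
J35: starts 6:15pm at or after J36 ends 6:15pm → clear.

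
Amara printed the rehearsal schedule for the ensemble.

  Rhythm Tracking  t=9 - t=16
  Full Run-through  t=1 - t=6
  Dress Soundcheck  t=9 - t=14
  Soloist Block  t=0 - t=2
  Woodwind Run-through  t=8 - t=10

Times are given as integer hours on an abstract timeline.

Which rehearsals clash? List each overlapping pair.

Dress Soundcheck & Rhythm Tracking, Dress Soundcheck & Woodwind Run-through, Full Run-through & Soloist Block, Rhythm Tracking & Woodwind Run-through

Sorted by start: Soloist Block, Full Run-through, Woodwind Run-through, Dress Soundcheck, Rhythm Tracking.
Full Run-through starts before Soloist Block ends → Soloist Block and Full Run-through overlap.
Woodwind Run-through starts after Soloist Block ends, so nothing later overlaps Soloist Block either.
Woodwind Run-through starts after Full Run-through ends, so nothing later overlaps Full Run-through either.
Dress Soundcheck starts before Woodwind Run-through ends → Woodwind Run-through and Dress Soundcheck overlap.
Rhythm Tracking starts before Woodwind Run-through ends → Woodwind Run-through and Rhythm Tracking overlap.
Rhythm Tracking starts before Dress Soundcheck ends → Dress Soundcheck and Rhythm Tracking overlap.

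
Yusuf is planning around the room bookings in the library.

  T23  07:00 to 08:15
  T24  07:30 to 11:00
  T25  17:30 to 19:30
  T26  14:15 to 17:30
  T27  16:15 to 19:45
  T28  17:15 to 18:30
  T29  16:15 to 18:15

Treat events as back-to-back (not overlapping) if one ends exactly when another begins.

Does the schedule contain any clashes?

Yes

Sorted by start: T23, T24, T26, T27, T29, T28, T25.
T24 starts before T23 ends → T23 and T24 overlap.
That's a conflict, so the schedule is not conflict-free.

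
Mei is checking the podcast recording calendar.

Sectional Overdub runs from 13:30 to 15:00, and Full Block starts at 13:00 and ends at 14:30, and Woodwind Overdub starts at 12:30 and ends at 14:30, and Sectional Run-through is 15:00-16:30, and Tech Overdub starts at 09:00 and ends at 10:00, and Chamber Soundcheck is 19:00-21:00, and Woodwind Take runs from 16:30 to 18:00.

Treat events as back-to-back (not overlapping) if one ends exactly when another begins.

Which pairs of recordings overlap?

Full Block & Sectional Overdub, Full Block & Woodwind Overdub, Sectional Overdub & Woodwind Overdub

Check each pair: they overlap iff neither finishes before the other starts.
Sorted by start: Tech Overdub, Woodwind Overdub, Full Block, Sectional Overdub, Sectional Run-through, Woodwind Take, Chamber Soundcheck.
Woodwind Overdub starts after Tech Overdub ends, so Tech Overdub has no further overlaps.
Full Block starts before Woodwind Overdub ends → Woodwind Overdub and Full Block overlap.
Sectional Overdub starts before Woodwind Overdub ends → Woodwind Overdub and Sectional Overdub overlap.
Sectional Run-through starts after Woodwind Overdub ends, so Woodwind Overdub has no further overlaps.
Sectional Overdub starts before Full Block ends → Full Block and Sectional Overdub overlap.
Sectional Run-through starts after Full Block ends, so Full Block has no further overlaps.
Sectional Run-through starts exactly when Sectional Overdub ends (back-to-back, no overlap), so Sectional Overdub has no further overlaps.
Woodwind Take starts exactly when Sectional Run-through ends (back-to-back, no overlap), so Sectional Run-through has no further overlaps.
Chamber Soundcheck starts after Woodwind Take ends.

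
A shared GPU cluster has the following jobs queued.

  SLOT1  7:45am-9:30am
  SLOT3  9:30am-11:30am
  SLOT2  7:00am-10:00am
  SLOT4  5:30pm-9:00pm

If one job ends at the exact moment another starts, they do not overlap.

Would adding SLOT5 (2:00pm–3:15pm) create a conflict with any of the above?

No — it doesn't clash with anything

SLOT2: ends 10:00am at or before SLOT5 starts 2:00pm → clear.
SLOT1: ends 9:30am at or before SLOT5 starts 2:00pm → clear.
SLOT3: ends 11:30am at or before SLOT5 starts 2:00pm → clear.
SLOT4: starts 5:30pm at or after SLOT5 ends 3:15pm → clear.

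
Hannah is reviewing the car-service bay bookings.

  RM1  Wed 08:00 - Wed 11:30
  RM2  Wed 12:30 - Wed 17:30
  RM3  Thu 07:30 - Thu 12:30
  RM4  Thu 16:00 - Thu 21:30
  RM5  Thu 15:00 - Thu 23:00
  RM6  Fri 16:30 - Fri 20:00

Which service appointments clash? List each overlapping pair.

RM4 & RM5

Sorted by start: RM1, RM2, RM3, RM5, RM4, RM6.
RM2 starts after RM1 ends, so RM1 has no further overlaps.
RM3 starts after RM2 ends, so RM2 has no further overlaps.
RM5 starts after RM3 ends, so RM3 has no further overlaps.
RM4 starts before RM5 ends → RM5 and RM4 overlap.
RM6 starts after RM5 ends.
RM6 starts after RM4 ends.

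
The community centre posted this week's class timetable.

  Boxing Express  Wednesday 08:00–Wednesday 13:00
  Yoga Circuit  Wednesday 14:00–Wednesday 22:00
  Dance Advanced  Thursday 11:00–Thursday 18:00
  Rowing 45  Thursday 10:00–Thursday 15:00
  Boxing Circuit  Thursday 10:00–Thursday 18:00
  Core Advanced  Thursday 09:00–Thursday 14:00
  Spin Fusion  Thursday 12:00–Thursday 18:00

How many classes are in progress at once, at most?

Sweep the timeline, counting +1 at each start and −1 at each end (ends before starts at a tie):
Wednesday 08:00 start Boxing Express → 1
Wednesday 13:00 end Boxing Express → 0
Wednesday 14:00 start Yoga Circuit → 1
Wednesday 22:00 end Yoga Circuit → 0
Thursday 09:00 start Core Advanced → 1
Thursday 10:00 start Boxing Circuit → 2
Thursday 10:00 start Rowing 45 → 3
Thursday 11:00 start Dance Advanced → 4
Thursday 12:00 start Spin Fusion → 5
Thursday 14:00 end Core Advanced → 4
Thursday 15:00 end Rowing 45 → 3
Thursday 18:00 end Boxing Circuit → 2
Thursday 18:00 end Dance Advanced → 1
Thursday 18:00 end Spin Fusion → 0
Peak is 5, at Thursday 12:00 (Boxing Circuit, Core Advanced, Dance Advanced, Rowing 45, Spin Fusion).

5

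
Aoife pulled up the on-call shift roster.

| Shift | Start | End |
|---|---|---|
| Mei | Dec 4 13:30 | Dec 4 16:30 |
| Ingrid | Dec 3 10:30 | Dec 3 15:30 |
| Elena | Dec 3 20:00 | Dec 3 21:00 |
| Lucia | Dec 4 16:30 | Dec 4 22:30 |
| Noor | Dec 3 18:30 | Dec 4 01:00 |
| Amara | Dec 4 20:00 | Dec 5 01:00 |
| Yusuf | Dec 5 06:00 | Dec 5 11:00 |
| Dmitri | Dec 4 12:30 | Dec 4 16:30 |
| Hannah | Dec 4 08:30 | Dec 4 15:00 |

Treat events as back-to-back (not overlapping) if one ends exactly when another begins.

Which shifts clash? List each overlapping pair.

Amara & Lucia, Dmitri & Hannah, Dmitri & Mei, Elena & Noor, Hannah & Mei

Sorted by start: Ingrid, Noor, Elena, Hannah, Dmitri, Mei, Lucia, Amara, Yusuf.
Noor starts after Ingrid ends — done with Ingrid.
Elena starts before Noor ends → Noor and Elena overlap.
Hannah starts after Noor ends — done with Noor.
Hannah starts after Elena ends — done with Elena.
Dmitri starts before Hannah ends → Hannah and Dmitri overlap.
Mei starts before Hannah ends → Hannah and Mei overlap.
Lucia starts after Hannah ends — done with Hannah.
Mei starts before Dmitri ends → Dmitri and Mei overlap.
Lucia starts exactly when Dmitri ends (back-to-back, no overlap) — done with Dmitri.
Lucia starts exactly when Mei ends (back-to-back, no overlap) — done with Mei.
Amara starts before Lucia ends → Lucia and Amara overlap.
Yusuf starts after Lucia ends.
Yusuf starts after Amara ends.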